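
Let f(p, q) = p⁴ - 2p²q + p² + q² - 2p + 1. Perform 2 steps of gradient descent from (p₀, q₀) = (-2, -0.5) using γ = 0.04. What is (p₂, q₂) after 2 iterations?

∇f = (4p³ - 4pq + 2p - 2, -2p² + 2q)
(p₁, q₁) = (-2, -0.5) − 0.04·(-42, -9) = (-0.32, -0.14)
(p₂, q₂) = (-0.32, -0.14) − 0.04·(-2.950272, -0.4848) = (-0.20198912, -0.120608)

(-0.20198912, -0.120608)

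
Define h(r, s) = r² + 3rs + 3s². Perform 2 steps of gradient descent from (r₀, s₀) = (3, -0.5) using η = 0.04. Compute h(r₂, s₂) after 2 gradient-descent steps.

∇h = (2r + 3s, 3r + 6s)
(r₁, s₁) = (3, -0.5) − 0.04·(4.5, 6) = (2.82, -0.74)
(r₂, s₂) = (2.82, -0.74) − 0.04·(3.42, 4.02) = (2.6832, -0.9008)
h(2.6832, -0.9008) = 2.38280448

2.38280448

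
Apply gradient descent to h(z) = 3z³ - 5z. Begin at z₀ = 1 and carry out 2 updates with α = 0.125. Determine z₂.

h′(z) = 9z² - 5
Step 1: h′(1) = 4; z₁ = 1 − 0.125·4 = 0.5
Step 2: h′(0.5) = -2.75; z₂ = 0.5 − 0.125·(-2.75) = 0.84375

0.84375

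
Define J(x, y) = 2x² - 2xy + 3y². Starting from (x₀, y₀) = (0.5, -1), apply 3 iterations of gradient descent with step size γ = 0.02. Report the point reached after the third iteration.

∇J = (4x - 2y, -2x + 6y)
(x₁, y₁) = (0.5, -1) − 0.02·(4, -7) = (0.42, -0.86)
(x₂, y₂) = (0.42, -0.86) − 0.02·(3.4, -6) = (0.352, -0.74)
(x₃, y₃) = (0.352, -0.74) − 0.02·(2.888, -5.144) = (0.29424, -0.63712)

(0.29424, -0.63712)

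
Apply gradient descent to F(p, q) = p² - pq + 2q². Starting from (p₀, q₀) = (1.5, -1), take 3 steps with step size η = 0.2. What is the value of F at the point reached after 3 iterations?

∇F = (2p - q, -p + 4q)
Step 1: at (1.5, -1), ∇F = (4, -5.5) → (1.5, -1) − 0.2·(4, -5.5) = (0.7, 0.1)
Step 2: at (0.7, 0.1), ∇F = (1.3, -0.3) → (0.7, 0.1) − 0.2·(1.3, -0.3) = (0.44, 0.16)
Step 3: at (0.44, 0.16), ∇F = (0.72, 0.2) → (0.44, 0.16) − 0.2·(0.72, 0.2) = (0.296, 0.12)
F(0.296, 0.12) = 0.080896

0.080896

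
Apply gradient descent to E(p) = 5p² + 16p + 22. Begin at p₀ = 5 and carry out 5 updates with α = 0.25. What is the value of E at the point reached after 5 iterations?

E′(p) = 10p + 16
Step 1: E′(5) = 66; p₁ = 5 − 0.25·66 = -11.5
Step 2: E′(-11.5) = -99; p₂ = -11.5 − 0.25·(-99) = 13.25
Step 3: E′(13.25) = 148.5; p₃ = 13.25 − 0.25·148.5 = -23.875
Step 4: E′(-23.875) = -222.75; p₄ = -23.875 − 0.25·(-222.75) = 31.8125
Step 5: E′(31.8125) = 334.125; p₅ = 31.8125 − 0.25·334.125 = -51.71875
E(-51.71875) = 12568.6455078125

12568.6455078125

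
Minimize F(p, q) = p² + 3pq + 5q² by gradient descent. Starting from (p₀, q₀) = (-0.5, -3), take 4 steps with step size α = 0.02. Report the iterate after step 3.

∇F = (2p + 3q, 3p + 10q)
Step 1: at (-0.5, -3), ∇F = (-10, -31.5) → (-0.5, -3) − 0.02·(-10, -31.5) = (-0.3, -2.37)
Step 2: at (-0.3, -2.37), ∇F = (-7.71, -24.6) → (-0.3, -2.37) − 0.02·(-7.71, -24.6) = (-0.1458, -1.878)
Step 3: at (-0.1458, -1.878), ∇F = (-5.9256, -19.2174) → (-0.1458, -1.878) − 0.02·(-5.9256, -19.2174) = (-0.027288, -1.493652)

(-0.027288, -1.493652)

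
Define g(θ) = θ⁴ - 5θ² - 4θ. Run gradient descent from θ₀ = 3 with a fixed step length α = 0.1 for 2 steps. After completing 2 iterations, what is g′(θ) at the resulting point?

67428.607636865024

g′(θ) = 4θ³ - 10θ - 4
θ₁ = 3 − 0.1·74 = -4.4
θ₂ = -4.4 − 0.1·(-300.736) = 25.6736
g′(θ) at (25.6736) = 67428.607636865024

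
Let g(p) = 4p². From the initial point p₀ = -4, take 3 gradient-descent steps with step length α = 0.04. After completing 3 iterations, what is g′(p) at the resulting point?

-10.061824

g′(p) = 8p
p₁ = -4 − 0.04·(-32) = -2.72
p₂ = -2.72 − 0.04·(-21.76) = -1.8496
p₃ = -1.8496 − 0.04·(-14.7968) = -1.257728
g′(p) at (-1.257728) = -10.061824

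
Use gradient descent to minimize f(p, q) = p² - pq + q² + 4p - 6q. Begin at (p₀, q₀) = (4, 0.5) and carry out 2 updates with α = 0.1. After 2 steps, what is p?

∇f = (2p - q + 4, -p + 2q - 6)
(p₁, q₁) = (4, 0.5) − 0.1·(11.5, -9) = (2.85, 1.4)
(p₂, q₂) = (2.85, 1.4) − 0.1·(8.3, -6.05) = (2.02, 2.005)
p = 2.02

2.02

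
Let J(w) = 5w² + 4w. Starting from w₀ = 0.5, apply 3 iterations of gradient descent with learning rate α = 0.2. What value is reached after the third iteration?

-1.3

J′(w) = 10w + 4
w₁ = 0.5 − 0.2·9 = -1.3
w₂ = -1.3 − 0.2·(-9) = 0.5
w₃ = 0.5 − 0.2·9 = -1.3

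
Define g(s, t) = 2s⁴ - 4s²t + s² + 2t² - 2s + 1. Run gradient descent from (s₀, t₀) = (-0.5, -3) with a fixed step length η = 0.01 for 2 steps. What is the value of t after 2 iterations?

-2.750576

∇g = (8s³ - 8st + 2s - 2, -4s² + 4t)
(s₁, t₁) = (-0.5, -3) − 0.01·(-16, -13) = (-0.34, -2.87)
(s₂, t₂) = (-0.34, -2.87) − 0.01·(-10.800832, -11.9424) = (-0.23199168, -2.750576)
t = -2.750576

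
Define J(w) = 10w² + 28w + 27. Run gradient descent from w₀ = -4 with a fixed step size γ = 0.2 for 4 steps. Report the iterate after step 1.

J′(w) = 20w + 28
w₁ = -4 − 0.2·(-52) = 6.4

6.4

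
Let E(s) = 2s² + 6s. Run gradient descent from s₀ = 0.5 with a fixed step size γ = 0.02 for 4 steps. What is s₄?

E′(s) = 4s + 6
Step 1: E′(0.5) = 8; s₁ = 0.5 − 0.02·8 = 0.34
Step 2: E′(0.34) = 7.36; s₂ = 0.34 − 0.02·7.36 = 0.1928
Step 3: E′(0.1928) = 6.7712; s₃ = 0.1928 − 0.02·6.7712 = 0.057376
Step 4: E′(0.057376) = 6.229504; s₄ = 0.057376 − 0.02·6.229504 = -0.06721408

-0.06721408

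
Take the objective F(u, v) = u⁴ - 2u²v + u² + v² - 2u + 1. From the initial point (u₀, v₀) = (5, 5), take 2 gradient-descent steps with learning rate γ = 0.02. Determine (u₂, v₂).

(-1.93548032, 5.967424)

∇F = (4u³ - 4uv + 2u - 2, -2u² + 2v)
(u₁, v₁) = (5, 5) − 0.02·(408, -40) = (-3.16, 5.8)
(u₂, v₂) = (-3.16, 5.8) − 0.02·(-61.225984, -8.3712) = (-1.93548032, 5.967424)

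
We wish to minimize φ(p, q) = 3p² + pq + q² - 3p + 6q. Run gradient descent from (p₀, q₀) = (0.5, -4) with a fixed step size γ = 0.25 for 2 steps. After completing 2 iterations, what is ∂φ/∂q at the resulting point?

-0.46875

∇φ = (6p + q - 3, p + 2q + 6)
(p₁, q₁) = (0.5, -4) − 0.25·(-4, -1.5) = (1.5, -3.625)
(p₂, q₂) = (1.5, -3.625) − 0.25·(2.375, 0.25) = (0.90625, -3.6875)
∂φ/∂q at (0.90625, -3.6875) = -0.46875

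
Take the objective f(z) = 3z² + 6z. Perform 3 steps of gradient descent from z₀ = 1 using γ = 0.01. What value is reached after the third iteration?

0.661168

f′(z) = 6z + 6
z₁ = 1 − 0.01·12 = 0.88
z₂ = 0.88 − 0.01·11.28 = 0.7672
z₃ = 0.7672 − 0.01·10.6032 = 0.661168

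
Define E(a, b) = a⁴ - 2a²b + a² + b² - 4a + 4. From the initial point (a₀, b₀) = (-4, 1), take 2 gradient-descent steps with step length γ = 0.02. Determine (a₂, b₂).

∇E = (4a³ - 4ab + 2a - 4, -2a² + 2b)
(a₁, b₁) = (-4, 1) − 0.02·(-252, -30) = (1.04, 1.6)
(a₂, b₂) = (1.04, 1.6) − 0.02·(-4.076544, 1.0368) = (1.12153088, 1.579264)

(1.12153088, 1.579264)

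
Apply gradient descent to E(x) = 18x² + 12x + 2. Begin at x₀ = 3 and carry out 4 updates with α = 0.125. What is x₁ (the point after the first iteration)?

-12

E′(x) = 36x + 12
x₁ = 3 − 0.125·120 = -12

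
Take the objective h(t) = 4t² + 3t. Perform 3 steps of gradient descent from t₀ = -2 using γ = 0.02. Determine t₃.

h′(t) = 8t + 3
Step 1: h′(-2) = -13; t₁ = -2 − 0.02·(-13) = -1.74
Step 2: h′(-1.74) = -10.92; t₂ = -1.74 − 0.02·(-10.92) = -1.5216
Step 3: h′(-1.5216) = -9.1728; t₃ = -1.5216 − 0.02·(-9.1728) = -1.338144

-1.338144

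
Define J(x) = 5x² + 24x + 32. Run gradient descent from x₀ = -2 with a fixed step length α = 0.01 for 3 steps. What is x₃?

J′(x) = 10x + 24
x₁ = -2 − 0.01·4 = -2.04
x₂ = -2.04 − 0.01·3.6 = -2.076
x₃ = -2.076 − 0.01·3.24 = -2.1084

-2.1084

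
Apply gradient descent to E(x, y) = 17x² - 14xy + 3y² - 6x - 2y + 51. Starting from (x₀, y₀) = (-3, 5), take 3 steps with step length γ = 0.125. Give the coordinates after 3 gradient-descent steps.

(280.71875, -111.15625)

∇E = (34x - 14y - 6, -14x + 6y - 2)
Step 1: at (-3, 5), ∇E = (-178, 70) → (-3, 5) − 0.125·(-178, 70) = (19.25, -3.75)
Step 2: at (19.25, -3.75), ∇E = (701, -294) → (19.25, -3.75) − 0.125·(701, -294) = (-68.375, 33)
Step 3: at (-68.375, 33), ∇E = (-2792.75, 1153.25) → (-68.375, 33) − 0.125·(-2792.75, 1153.25) = (280.71875, -111.15625)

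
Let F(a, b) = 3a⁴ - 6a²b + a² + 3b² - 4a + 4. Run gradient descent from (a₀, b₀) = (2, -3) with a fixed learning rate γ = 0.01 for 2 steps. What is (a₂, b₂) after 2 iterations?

∇F = (12a³ - 12ab + 2a - 4, -6a² + 6b)
(a₁, b₁) = (2, -3) − 0.01·(168, -42) = (0.32, -2.58)
(a₂, b₂) = (0.32, -2.58) − 0.01·(6.940416, -16.0944) = (0.25059584, -2.419056)

(0.25059584, -2.419056)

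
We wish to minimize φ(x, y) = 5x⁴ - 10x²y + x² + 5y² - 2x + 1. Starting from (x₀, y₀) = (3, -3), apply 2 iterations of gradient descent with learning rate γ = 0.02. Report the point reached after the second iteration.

∇φ = (20x³ - 20xy + 2x - 2, -10x² + 10y)
Step 1: at (3, -3), ∇φ = (724, -120) → (3, -3) − 0.02·(724, -120) = (-11.48, -0.6)
Step 2: at (-11.48, -0.6), ∇φ = (-30421.79584, -1323.904) → (-11.48, -0.6) − 0.02·(-30421.79584, -1323.904) = (596.9559168, 25.87808)

(596.9559168, 25.87808)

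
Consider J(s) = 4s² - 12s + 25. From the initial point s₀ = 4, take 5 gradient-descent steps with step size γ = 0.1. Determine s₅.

J′(s) = 8s - 12
Step 1: J′(4) = 20; s₁ = 4 − 0.1·20 = 2
Step 2: J′(2) = 4; s₂ = 2 − 0.1·4 = 1.6
Step 3: J′(1.6) = 0.8; s₃ = 1.6 − 0.1·0.8 = 1.52
Step 4: J′(1.52) = 0.16; s₄ = 1.52 − 0.1·0.16 = 1.504
Step 5: J′(1.504) = 0.032; s₅ = 1.504 − 0.1·0.032 = 1.5008

1.5008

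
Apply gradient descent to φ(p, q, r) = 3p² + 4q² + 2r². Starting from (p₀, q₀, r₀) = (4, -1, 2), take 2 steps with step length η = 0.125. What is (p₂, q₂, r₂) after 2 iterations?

(0.25, 0, 0.5)

∇φ = (6p, 8q, 4r)
(p₁, q₁, r₁) = (4, -1, 2) − 0.125·(24, -8, 8) = (1, 0, 1)
(p₂, q₂, r₂) = (1, 0, 1) − 0.125·(6, 0, 4) = (0.25, 0, 0.5)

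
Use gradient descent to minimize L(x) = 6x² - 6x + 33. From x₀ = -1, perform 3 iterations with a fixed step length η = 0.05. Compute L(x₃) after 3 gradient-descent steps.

31.555296

L′(x) = 12x - 6
Step 1: L′(-1) = -18; x₁ = -1 − 0.05·(-18) = -0.1
Step 2: L′(-0.1) = -7.2; x₂ = -0.1 − 0.05·(-7.2) = 0.26
Step 3: L′(0.26) = -2.88; x₃ = 0.26 − 0.05·(-2.88) = 0.404
L(0.404) = 31.555296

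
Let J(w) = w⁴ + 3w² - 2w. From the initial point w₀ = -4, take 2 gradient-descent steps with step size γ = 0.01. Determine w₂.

J′(w) = 4w³ + 6w - 2
w₁ = -4 − 0.01·(-282) = -1.18
w₂ = -1.18 − 0.01·(-15.652128) = -1.02347872

-1.02347872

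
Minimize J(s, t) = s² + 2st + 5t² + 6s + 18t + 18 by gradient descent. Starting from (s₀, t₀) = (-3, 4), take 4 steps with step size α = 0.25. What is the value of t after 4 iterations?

32

∇J = (2s + 2t + 6, 2s + 10t + 18)
Step 1: at (-3, 4), ∇J = (8, 52) → (-3, 4) − 0.25·(8, 52) = (-5, -9)
Step 2: at (-5, -9), ∇J = (-22, -82) → (-5, -9) − 0.25·(-22, -82) = (0.5, 11.5)
Step 3: at (0.5, 11.5), ∇J = (30, 134) → (0.5, 11.5) − 0.25·(30, 134) = (-7, -22)
Step 4: at (-7, -22), ∇J = (-52, -216) → (-7, -22) − 0.25·(-52, -216) = (6, 32)
t = 32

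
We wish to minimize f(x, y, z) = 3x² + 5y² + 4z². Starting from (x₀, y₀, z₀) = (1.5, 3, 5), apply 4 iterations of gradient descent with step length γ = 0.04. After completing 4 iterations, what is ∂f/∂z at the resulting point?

∇f = (6x, 10y, 8z)
(x₁, y₁, z₁) = (1.5, 3, 5) − 0.04·(9, 30, 40) = (1.14, 1.8, 3.4)
(x₂, y₂, z₂) = (1.14, 1.8, 3.4) − 0.04·(6.84, 18, 27.2) = (0.8664, 1.08, 2.312)
(x₃, y₃, z₃) = (0.8664, 1.08, 2.312) − 0.04·(5.1984, 10.8, 18.496) = (0.658464, 0.648, 1.57216)
(x₄, y₄, z₄) = (0.658464, 0.648, 1.57216) − 0.04·(3.950784, 6.48, 12.57728) = (0.50043264, 0.3888, 1.0690688)
∂f/∂z at (0.50043264, 0.3888, 1.0690688) = 8.5525504

8.5525504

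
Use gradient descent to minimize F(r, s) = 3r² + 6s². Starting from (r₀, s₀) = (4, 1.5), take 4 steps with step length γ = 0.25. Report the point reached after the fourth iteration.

∇F = (6r, 12s)
(r₁, s₁) = (4, 1.5) − 0.25·(24, 18) = (-2, -3)
(r₂, s₂) = (-2, -3) − 0.25·(-12, -36) = (1, 6)
(r₃, s₃) = (1, 6) − 0.25·(6, 72) = (-0.5, -12)
(r₄, s₄) = (-0.5, -12) − 0.25·(-3, -144) = (0.25, 24)

(0.25, 24)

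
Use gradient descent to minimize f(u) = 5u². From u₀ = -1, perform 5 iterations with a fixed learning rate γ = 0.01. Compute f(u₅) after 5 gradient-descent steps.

f′(u) = 10u
u₁ = -1 − 0.01·(-10) = -0.9
u₂ = -0.9 − 0.01·(-9) = -0.81
u₃ = -0.81 − 0.01·(-8.1) = -0.729
u₄ = -0.729 − 0.01·(-7.29) = -0.6561
u₅ = -0.6561 − 0.01·(-6.561) = -0.59049
f(-0.59049) = 1.7433922005

1.7433922005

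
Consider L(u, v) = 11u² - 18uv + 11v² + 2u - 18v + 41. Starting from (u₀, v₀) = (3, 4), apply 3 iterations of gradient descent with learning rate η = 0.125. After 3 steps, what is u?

17.9375

∇L = (22u - 18v + 2, -18u + 22v - 18)
Step 1: at (3, 4), ∇L = (-4, 16) → (3, 4) − 0.125·(-4, 16) = (3.5, 2)
Step 2: at (3.5, 2), ∇L = (43, -37) → (3.5, 2) − 0.125·(43, -37) = (-1.875, 6.625)
Step 3: at (-1.875, 6.625), ∇L = (-158.5, 161.5) → (-1.875, 6.625) − 0.125·(-158.5, 161.5) = (17.9375, -13.5625)
u = 17.9375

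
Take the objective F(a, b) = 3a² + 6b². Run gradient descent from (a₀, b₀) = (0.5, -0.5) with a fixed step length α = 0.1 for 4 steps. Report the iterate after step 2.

(0.08, -0.02)

∇F = (6a, 12b)
Step 1: at (0.5, -0.5), ∇F = (3, -6) → (0.5, -0.5) − 0.1·(3, -6) = (0.2, 0.1)
Step 2: at (0.2, 0.1), ∇F = (1.2, 1.2) → (0.2, 0.1) − 0.1·(1.2, 1.2) = (0.08, -0.02)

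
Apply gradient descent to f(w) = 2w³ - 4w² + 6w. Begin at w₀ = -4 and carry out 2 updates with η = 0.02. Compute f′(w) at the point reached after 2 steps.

f′(w) = 6w² - 8w + 6
Step 1: f′(-4) = 134; w₁ = -4 − 0.02·134 = -6.68
Step 2: f′(-6.68) = 327.1744; w₂ = -6.68 − 0.02·327.1744 = -13.223488
f′(w) at (-13.223488) = 1160.951713316864

1160.951713316864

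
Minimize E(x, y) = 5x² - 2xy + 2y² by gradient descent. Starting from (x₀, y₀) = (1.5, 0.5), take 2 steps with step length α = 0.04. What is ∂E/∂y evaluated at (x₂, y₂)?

0.9008

∇E = (10x - 2y, -2x + 4y)
(x₁, y₁) = (1.5, 0.5) − 0.04·(14, -1) = (0.94, 0.54)
(x₂, y₂) = (0.94, 0.54) − 0.04·(8.32, 0.28) = (0.6072, 0.5288)
∂E/∂y at (0.6072, 0.5288) = 0.9008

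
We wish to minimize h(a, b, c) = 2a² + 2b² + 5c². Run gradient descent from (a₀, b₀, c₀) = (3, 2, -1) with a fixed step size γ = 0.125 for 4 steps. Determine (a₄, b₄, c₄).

∇h = (4a, 4b, 10c)
(a₁, b₁, c₁) = (3, 2, -1) − 0.125·(12, 8, -10) = (1.5, 1, 0.25)
(a₂, b₂, c₂) = (1.5, 1, 0.25) − 0.125·(6, 4, 2.5) = (0.75, 0.5, -0.0625)
(a₃, b₃, c₃) = (0.75, 0.5, -0.0625) − 0.125·(3, 2, -0.625) = (0.375, 0.25, 0.015625)
(a₄, b₄, c₄) = (0.375, 0.25, 0.015625) − 0.125·(1.5, 1, 0.15625) = (0.1875, 0.125, -0.00390625)

(0.1875, 0.125, -0.00390625)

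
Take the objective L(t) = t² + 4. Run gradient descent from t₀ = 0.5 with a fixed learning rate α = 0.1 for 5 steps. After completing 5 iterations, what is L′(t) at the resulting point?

0.32768

L′(t) = 2t
Step 1: L′(0.5) = 1; t₁ = 0.5 − 0.1·1 = 0.4
Step 2: L′(0.4) = 0.8; t₂ = 0.4 − 0.1·0.8 = 0.32
Step 3: L′(0.32) = 0.64; t₃ = 0.32 − 0.1·0.64 = 0.256
Step 4: L′(0.256) = 0.512; t₄ = 0.256 − 0.1·0.512 = 0.2048
Step 5: L′(0.2048) = 0.4096; t₅ = 0.2048 − 0.1·0.4096 = 0.16384
L′(t) at (0.16384) = 0.32768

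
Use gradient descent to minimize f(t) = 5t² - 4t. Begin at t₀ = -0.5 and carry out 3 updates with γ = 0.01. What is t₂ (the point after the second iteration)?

f′(t) = 10t - 4
t₁ = -0.5 − 0.01·(-9) = -0.41
t₂ = -0.41 − 0.01·(-8.1) = -0.329

-0.329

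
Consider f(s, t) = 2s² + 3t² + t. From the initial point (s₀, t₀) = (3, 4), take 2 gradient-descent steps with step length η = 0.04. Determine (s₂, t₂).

(2.1168, 2.24)

∇f = (4s, 6t + 1)
Step 1: at (3, 4), ∇f = (12, 25) → (3, 4) − 0.04·(12, 25) = (2.52, 3)
Step 2: at (2.52, 3), ∇f = (10.08, 19) → (2.52, 3) − 0.04·(10.08, 19) = (2.1168, 2.24)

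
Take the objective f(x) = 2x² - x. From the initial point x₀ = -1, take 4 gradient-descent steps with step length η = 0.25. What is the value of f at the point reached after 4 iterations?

f′(x) = 4x - 1
x₁ = -1 − 0.25·(-5) = 0.25
x₂ = 0.25 − 0.25·0 = 0.25
x₃ = 0.25 − 0.25·0 = 0.25
x₄ = 0.25 − 0.25·0 = 0.25
f(0.25) = -0.125

-0.125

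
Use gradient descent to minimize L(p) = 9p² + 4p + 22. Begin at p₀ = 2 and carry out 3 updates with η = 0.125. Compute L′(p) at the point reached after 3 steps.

-78.125

L′(p) = 18p + 4
Step 1: L′(2) = 40; p₁ = 2 − 0.125·40 = -3
Step 2: L′(-3) = -50; p₂ = -3 − 0.125·(-50) = 3.25
Step 3: L′(3.25) = 62.5; p₃ = 3.25 − 0.125·62.5 = -4.5625
L′(p) at (-4.5625) = -78.125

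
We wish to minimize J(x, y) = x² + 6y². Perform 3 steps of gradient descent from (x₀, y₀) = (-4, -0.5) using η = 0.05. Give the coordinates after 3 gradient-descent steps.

(-2.916, -0.032)

∇J = (2x, 12y)
Step 1: at (-4, -0.5), ∇J = (-8, -6) → (-4, -0.5) − 0.05·(-8, -6) = (-3.6, -0.2)
Step 2: at (-3.6, -0.2), ∇J = (-7.2, -2.4) → (-3.6, -0.2) − 0.05·(-7.2, -2.4) = (-3.24, -0.08)
Step 3: at (-3.24, -0.08), ∇J = (-6.48, -0.96) → (-3.24, -0.08) − 0.05·(-6.48, -0.96) = (-2.916, -0.032)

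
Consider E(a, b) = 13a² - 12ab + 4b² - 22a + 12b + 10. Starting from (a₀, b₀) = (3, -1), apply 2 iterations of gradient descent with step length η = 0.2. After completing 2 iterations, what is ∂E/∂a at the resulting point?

1959.84

∇E = (26a - 12b - 22, -12a + 8b + 12)
Step 1: at (3, -1), ∇E = (68, -32) → (3, -1) − 0.2·(68, -32) = (-10.6, 5.4)
Step 2: at (-10.6, 5.4), ∇E = (-362.4, 182.4) → (-10.6, 5.4) − 0.2·(-362.4, 182.4) = (61.88, -31.08)
∂E/∂a at (61.88, -31.08) = 1959.84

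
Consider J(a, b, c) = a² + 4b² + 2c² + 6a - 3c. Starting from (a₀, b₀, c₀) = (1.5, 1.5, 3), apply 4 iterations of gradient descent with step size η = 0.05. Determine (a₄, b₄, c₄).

(-0.04755, 0.1944, 1.6716)

∇J = (2a + 6, 8b, 4c - 3)
(a₁, b₁, c₁) = (1.5, 1.5, 3) − 0.05·(9, 12, 9) = (1.05, 0.9, 2.55)
(a₂, b₂, c₂) = (1.05, 0.9, 2.55) − 0.05·(8.1, 7.2, 7.2) = (0.645, 0.54, 2.19)
(a₃, b₃, c₃) = (0.645, 0.54, 2.19) − 0.05·(7.29, 4.32, 5.76) = (0.2805, 0.324, 1.902)
(a₄, b₄, c₄) = (0.2805, 0.324, 1.902) − 0.05·(6.561, 2.592, 4.608) = (-0.04755, 0.1944, 1.6716)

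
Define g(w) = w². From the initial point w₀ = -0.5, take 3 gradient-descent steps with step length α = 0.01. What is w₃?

g′(w) = 2w
Step 1: g′(-0.5) = -1; w₁ = -0.5 − 0.01·(-1) = -0.49
Step 2: g′(-0.49) = -0.98; w₂ = -0.49 − 0.01·(-0.98) = -0.4802
Step 3: g′(-0.4802) = -0.9604; w₃ = -0.4802 − 0.01·(-0.9604) = -0.470596

-0.470596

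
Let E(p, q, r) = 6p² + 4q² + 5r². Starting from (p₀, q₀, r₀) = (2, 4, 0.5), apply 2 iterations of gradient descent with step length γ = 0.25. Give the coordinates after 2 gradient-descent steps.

∇E = (12p, 8q, 10r)
Step 1: at (2, 4, 0.5), ∇E = (24, 32, 5) → (2, 4, 0.5) − 0.25·(24, 32, 5) = (-4, -4, -0.75)
Step 2: at (-4, -4, -0.75), ∇E = (-48, -32, -7.5) → (-4, -4, -0.75) − 0.25·(-48, -32, -7.5) = (8, 4, 1.125)

(8, 4, 1.125)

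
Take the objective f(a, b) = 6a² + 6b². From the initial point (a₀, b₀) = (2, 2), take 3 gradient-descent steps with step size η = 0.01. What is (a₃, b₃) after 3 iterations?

(1.362944, 1.362944)

∇f = (12a, 12b)
(a₁, b₁) = (2, 2) − 0.01·(24, 24) = (1.76, 1.76)
(a₂, b₂) = (1.76, 1.76) − 0.01·(21.12, 21.12) = (1.5488, 1.5488)
(a₃, b₃) = (1.5488, 1.5488) − 0.01·(18.5856, 18.5856) = (1.362944, 1.362944)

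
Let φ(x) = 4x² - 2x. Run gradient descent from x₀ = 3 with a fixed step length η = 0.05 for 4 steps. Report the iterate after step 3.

0.844

φ′(x) = 8x - 2
x₁ = 3 − 0.05·22 = 1.9
x₂ = 1.9 − 0.05·13.2 = 1.24
x₃ = 1.24 − 0.05·7.92 = 0.844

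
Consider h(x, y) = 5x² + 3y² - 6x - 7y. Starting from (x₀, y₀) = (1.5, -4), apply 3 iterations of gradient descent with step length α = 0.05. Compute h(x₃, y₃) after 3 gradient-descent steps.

∇h = (10x - 6, 6y - 7)
Step 1: at (1.5, -4), ∇h = (9, -31) → (1.5, -4) − 0.05·(9, -31) = (1.05, -2.45)
Step 2: at (1.05, -2.45), ∇h = (4.5, -21.7) → (1.05, -2.45) − 0.05·(4.5, -21.7) = (0.825, -1.365)
Step 3: at (0.825, -1.365), ∇h = (2.25, -15.19) → (0.825, -1.365) − 0.05·(2.25, -15.19) = (0.7125, -0.6055)
h(0.7125, -0.6055) = 3.601672

3.601672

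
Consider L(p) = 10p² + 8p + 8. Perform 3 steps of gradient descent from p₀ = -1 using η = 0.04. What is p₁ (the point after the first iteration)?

L′(p) = 20p + 8
p₁ = -1 − 0.04·(-12) = -0.52

-0.52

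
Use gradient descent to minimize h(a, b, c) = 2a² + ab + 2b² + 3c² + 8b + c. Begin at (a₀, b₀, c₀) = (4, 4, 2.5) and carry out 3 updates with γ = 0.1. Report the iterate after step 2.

∇h = (4a + b, a + 4b + 8, 6c + 1)
Step 1: at (4, 4, 2.5), ∇h = (20, 28, 16) → (4, 4, 2.5) − 0.1·(20, 28, 16) = (2, 1.2, 0.9)
Step 2: at (2, 1.2, 0.9), ∇h = (9.2, 14.8, 6.4) → (2, 1.2, 0.9) − 0.1·(9.2, 14.8, 6.4) = (1.08, -0.28, 0.26)

(1.08, -0.28, 0.26)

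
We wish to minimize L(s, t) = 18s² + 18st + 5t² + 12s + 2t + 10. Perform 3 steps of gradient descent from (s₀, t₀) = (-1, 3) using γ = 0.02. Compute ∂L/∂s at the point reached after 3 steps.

0.54336

∇L = (36s + 18t + 12, 18s + 10t + 2)
(s₁, t₁) = (-1, 3) − 0.02·(30, 14) = (-1.6, 2.72)
(s₂, t₂) = (-1.6, 2.72) − 0.02·(3.36, 0.4) = (-1.6672, 2.712)
(s₃, t₃) = (-1.6672, 2.712) − 0.02·(0.7968, -0.8896) = (-1.683136, 2.729792)
∂L/∂s at (-1.683136, 2.729792) = 0.54336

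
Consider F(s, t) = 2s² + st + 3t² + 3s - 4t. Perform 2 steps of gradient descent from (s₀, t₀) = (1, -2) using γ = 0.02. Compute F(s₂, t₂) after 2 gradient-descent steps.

14.447408

∇F = (4s + t + 3, s + 6t - 4)
Step 1: at (1, -2), ∇F = (5, -15) → (1, -2) − 0.02·(5, -15) = (0.9, -1.7)
Step 2: at (0.9, -1.7), ∇F = (4.9, -13.3) → (0.9, -1.7) − 0.02·(4.9, -13.3) = (0.802, -1.434)
F(0.802, -1.434) = 14.447408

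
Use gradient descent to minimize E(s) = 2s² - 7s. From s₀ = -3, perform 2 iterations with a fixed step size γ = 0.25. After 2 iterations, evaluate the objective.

-6.125

E′(s) = 4s - 7
Step 1: E′(-3) = -19; s₁ = -3 − 0.25·(-19) = 1.75
Step 2: E′(1.75) = 0; s₂ = 1.75 − 0.25·0 = 1.75
E(1.75) = -6.125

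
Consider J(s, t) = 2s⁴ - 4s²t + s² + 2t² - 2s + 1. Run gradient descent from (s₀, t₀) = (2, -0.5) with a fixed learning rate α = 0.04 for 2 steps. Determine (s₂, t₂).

(-0.58766848, 0.332256)

∇J = (8s³ - 8st + 2s - 2, -4s² + 4t)
Step 1: at (2, -0.5), ∇J = (74, -18) → (2, -0.5) − 0.04·(74, -18) = (-0.96, 0.22)
Step 2: at (-0.96, 0.22), ∇J = (-9.308288, -2.8064) → (-0.96, 0.22) − 0.04·(-9.308288, -2.8064) = (-0.58766848, 0.332256)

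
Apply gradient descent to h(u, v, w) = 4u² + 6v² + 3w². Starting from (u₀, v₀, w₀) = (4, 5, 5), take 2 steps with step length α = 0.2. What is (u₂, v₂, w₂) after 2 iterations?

(1.44, 9.8, 0.2)

∇h = (8u, 12v, 6w)
Step 1: at (4, 5, 5), ∇h = (32, 60, 30) → (4, 5, 5) − 0.2·(32, 60, 30) = (-2.4, -7, -1)
Step 2: at (-2.4, -7, -1), ∇h = (-19.2, -84, -6) → (-2.4, -7, -1) − 0.2·(-19.2, -84, -6) = (1.44, 9.8, 0.2)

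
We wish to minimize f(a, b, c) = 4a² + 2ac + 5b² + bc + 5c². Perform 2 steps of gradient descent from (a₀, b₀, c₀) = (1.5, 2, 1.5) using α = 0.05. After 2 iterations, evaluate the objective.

∇f = (8a + 2c, 10b + c, 2a + b + 10c)
(a₁, b₁, c₁) = (1.5, 2, 1.5) − 0.05·(15, 21.5, 20) = (0.75, 0.925, 0.5)
(a₂, b₂, c₂) = (0.75, 0.925, 0.5) − 0.05·(7, 9.75, 7.425) = (0.4, 0.4375, 0.12875)
f(0.4, 0.4375, 0.12875) = 1.8392421875

1.8392421875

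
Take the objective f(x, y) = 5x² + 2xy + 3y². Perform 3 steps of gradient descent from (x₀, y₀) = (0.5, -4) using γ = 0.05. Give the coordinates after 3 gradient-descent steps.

(0.511, -1.503)

∇f = (10x + 2y, 2x + 6y)
(x₁, y₁) = (0.5, -4) − 0.05·(-3, -23) = (0.65, -2.85)
(x₂, y₂) = (0.65, -2.85) − 0.05·(0.8, -15.8) = (0.61, -2.06)
(x₃, y₃) = (0.61, -2.06) − 0.05·(1.98, -11.14) = (0.511, -1.503)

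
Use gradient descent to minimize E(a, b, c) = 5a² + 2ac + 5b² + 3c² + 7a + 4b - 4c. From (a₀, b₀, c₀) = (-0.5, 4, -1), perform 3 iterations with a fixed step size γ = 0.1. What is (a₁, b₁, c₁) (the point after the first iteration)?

∇E = (10a + 2c + 7, 10b + 4, 2a + 6c - 4)
Step 1: at (-0.5, 4, -1), ∇E = (0, 44, -11) → (-0.5, 4, -1) − 0.1·(0, 44, -11) = (-0.5, -0.4, 0.1)

(-0.5, -0.4, 0.1)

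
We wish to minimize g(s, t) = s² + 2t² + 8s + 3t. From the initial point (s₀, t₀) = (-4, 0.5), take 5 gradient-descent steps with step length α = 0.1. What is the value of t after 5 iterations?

∇g = (2s + 8, 4t + 3)
(s₁, t₁) = (-4, 0.5) − 0.1·(0, 5) = (-4, 0)
(s₂, t₂) = (-4, 0) − 0.1·(0, 3) = (-4, -0.3)
(s₃, t₃) = (-4, -0.3) − 0.1·(0, 1.8) = (-4, -0.48)
(s₄, t₄) = (-4, -0.48) − 0.1·(0, 1.08) = (-4, -0.588)
(s₅, t₅) = (-4, -0.588) − 0.1·(0, 0.648) = (-4, -0.6528)
t = -0.6528

-0.6528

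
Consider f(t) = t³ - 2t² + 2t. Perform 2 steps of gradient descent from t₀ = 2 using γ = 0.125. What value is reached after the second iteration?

1.0390625

f′(t) = 3t² - 4t + 2
Step 1: f′(2) = 6; t₁ = 2 − 0.125·6 = 1.25
Step 2: f′(1.25) = 1.6875; t₂ = 1.25 − 0.125·1.6875 = 1.0390625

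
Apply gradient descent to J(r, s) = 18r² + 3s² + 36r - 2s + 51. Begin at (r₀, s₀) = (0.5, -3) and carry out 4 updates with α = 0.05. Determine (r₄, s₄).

(-0.3856, -0.467)

∇J = (36r + 36, 6s - 2)
(r₁, s₁) = (0.5, -3) − 0.05·(54, -20) = (-2.2, -2)
(r₂, s₂) = (-2.2, -2) − 0.05·(-43.2, -14) = (-0.04, -1.3)
(r₃, s₃) = (-0.04, -1.3) − 0.05·(34.56, -9.8) = (-1.768, -0.81)
(r₄, s₄) = (-1.768, -0.81) − 0.05·(-27.648, -6.86) = (-0.3856, -0.467)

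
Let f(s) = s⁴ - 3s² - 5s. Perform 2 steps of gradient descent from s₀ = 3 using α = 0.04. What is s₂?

f′(s) = 4s³ - 6s - 5
Step 1: f′(3) = 85; s₁ = 3 − 0.04·85 = -0.4
Step 2: f′(-0.4) = -2.856; s₂ = -0.4 − 0.04·(-2.856) = -0.28576

-0.28576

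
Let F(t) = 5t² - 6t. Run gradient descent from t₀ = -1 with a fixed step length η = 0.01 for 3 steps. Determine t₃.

-0.5664

F′(t) = 10t - 6
t₁ = -1 − 0.01·(-16) = -0.84
t₂ = -0.84 − 0.01·(-14.4) = -0.696
t₃ = -0.696 − 0.01·(-12.96) = -0.5664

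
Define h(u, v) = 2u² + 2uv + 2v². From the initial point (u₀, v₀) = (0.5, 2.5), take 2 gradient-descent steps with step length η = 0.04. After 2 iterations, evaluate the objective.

∇h = (4u + 2v, 2u + 4v)
(u₁, v₁) = (0.5, 2.5) − 0.04·(7, 11) = (0.22, 2.06)
(u₂, v₂) = (0.22, 2.06) − 0.04·(5, 8.68) = (0.02, 1.7128)
h(0.02, 1.7128) = 5.93667968

5.93667968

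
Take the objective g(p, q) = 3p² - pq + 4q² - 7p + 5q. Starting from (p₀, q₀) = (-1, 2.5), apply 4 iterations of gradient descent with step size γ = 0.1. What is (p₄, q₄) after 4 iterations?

∇g = (6p - q - 7, -p + 8q + 5)
Step 1: at (-1, 2.5), ∇g = (-15.5, 26) → (-1, 2.5) − 0.1·(-15.5, 26) = (0.55, -0.1)
Step 2: at (0.55, -0.1), ∇g = (-3.6, 3.65) → (0.55, -0.1) − 0.1·(-3.6, 3.65) = (0.91, -0.465)
Step 3: at (0.91, -0.465), ∇g = (-1.075, 0.37) → (0.91, -0.465) − 0.1·(-1.075, 0.37) = (1.0175, -0.502)
Step 4: at (1.0175, -0.502), ∇g = (-0.393, -0.0335) → (1.0175, -0.502) − 0.1·(-0.393, -0.0335) = (1.0568, -0.49865)

(1.0568, -0.49865)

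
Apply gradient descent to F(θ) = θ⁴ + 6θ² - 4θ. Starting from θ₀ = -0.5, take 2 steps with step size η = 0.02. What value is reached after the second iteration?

-0.13844888

F′(θ) = 4θ³ + 12θ - 4
Step 1: F′(-0.5) = -10.5; θ₁ = -0.5 − 0.02·(-10.5) = -0.29
Step 2: F′(-0.29) = -7.577556; θ₂ = -0.29 − 0.02·(-7.577556) = -0.13844888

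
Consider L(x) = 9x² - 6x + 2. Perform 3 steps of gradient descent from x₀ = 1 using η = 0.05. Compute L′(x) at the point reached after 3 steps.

L′(x) = 18x - 6
Step 1: L′(1) = 12; x₁ = 1 − 0.05·12 = 0.4
Step 2: L′(0.4) = 1.2; x₂ = 0.4 − 0.05·1.2 = 0.34
Step 3: L′(0.34) = 0.12; x₃ = 0.34 − 0.05·0.12 = 0.334
L′(x) at (0.334) = 0.012

0.012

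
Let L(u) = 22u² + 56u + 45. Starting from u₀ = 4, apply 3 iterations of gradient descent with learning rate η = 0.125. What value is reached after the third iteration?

L′(u) = 44u + 56
Step 1: L′(4) = 232; u₁ = 4 − 0.125·232 = -25
Step 2: L′(-25) = -1044; u₂ = -25 − 0.125·(-1044) = 105.5
Step 3: L′(105.5) = 4698; u₃ = 105.5 − 0.125·4698 = -481.75

-481.75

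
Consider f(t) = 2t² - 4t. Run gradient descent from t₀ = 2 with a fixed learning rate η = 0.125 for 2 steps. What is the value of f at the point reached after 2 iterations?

f′(t) = 4t - 4
t₁ = 2 − 0.125·4 = 1.5
t₂ = 1.5 − 0.125·2 = 1.25
f(1.25) = -1.875

-1.875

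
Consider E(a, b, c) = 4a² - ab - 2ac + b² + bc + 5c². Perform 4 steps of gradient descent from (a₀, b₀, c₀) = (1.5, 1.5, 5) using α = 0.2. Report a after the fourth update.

-5.1576

∇E = (8a - b - 2c, -a + 2b + c, -2a + b + 10c)
Step 1: at (1.5, 1.5, 5), ∇E = (0.5, 6.5, 48.5) → (1.5, 1.5, 5) − 0.2·(0.5, 6.5, 48.5) = (1.4, 0.2, -4.7)
Step 2: at (1.4, 0.2, -4.7), ∇E = (20.4, -5.7, -49.6) → (1.4, 0.2, -4.7) − 0.2·(20.4, -5.7, -49.6) = (-2.68, 1.34, 5.22)
Step 3: at (-2.68, 1.34, 5.22), ∇E = (-33.22, 10.58, 58.9) → (-2.68, 1.34, 5.22) − 0.2·(-33.22, 10.58, 58.9) = (3.964, -0.776, -6.56)
Step 4: at (3.964, -0.776, -6.56), ∇E = (45.608, -12.076, -74.304) → (3.964, -0.776, -6.56) − 0.2·(45.608, -12.076, -74.304) = (-5.1576, 1.6392, 8.3008)
a = -5.1576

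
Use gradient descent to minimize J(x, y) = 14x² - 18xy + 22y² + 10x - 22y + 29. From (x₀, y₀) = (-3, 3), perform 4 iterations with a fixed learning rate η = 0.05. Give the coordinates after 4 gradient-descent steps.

(-20.6298, 32.1476)

∇J = (28x - 18y + 10, -18x + 44y - 22)
(x₁, y₁) = (-3, 3) − 0.05·(-128, 164) = (3.4, -5.2)
(x₂, y₂) = (3.4, -5.2) − 0.05·(198.8, -312) = (-6.54, 10.4)
(x₃, y₃) = (-6.54, 10.4) − 0.05·(-360.32, 553.32) = (11.476, -17.266)
(x₄, y₄) = (11.476, -17.266) − 0.05·(642.116, -988.272) = (-20.6298, 32.1476)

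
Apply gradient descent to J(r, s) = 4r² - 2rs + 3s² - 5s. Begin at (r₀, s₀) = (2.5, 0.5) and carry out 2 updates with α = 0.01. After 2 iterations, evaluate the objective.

∇J = (8r - 2s, -2r + 6s - 5)
Step 1: at (2.5, 0.5), ∇J = (19, -7) → (2.5, 0.5) − 0.01·(19, -7) = (2.31, 0.57)
Step 2: at (2.31, 0.57), ∇J = (17.34, -6.2) → (2.31, 0.57) − 0.01·(17.34, -6.2) = (2.1366, 0.632)
J(2.1366, 0.632) = 13.59784784

13.59784784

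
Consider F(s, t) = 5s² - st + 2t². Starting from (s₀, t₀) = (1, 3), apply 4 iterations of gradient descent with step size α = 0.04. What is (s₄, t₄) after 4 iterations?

∇F = (10s - t, -s + 4t)
Step 1: at (1, 3), ∇F = (7, 11) → (1, 3) − 0.04·(7, 11) = (0.72, 2.56)
Step 2: at (0.72, 2.56), ∇F = (4.64, 9.52) → (0.72, 2.56) − 0.04·(4.64, 9.52) = (0.5344, 2.1792)
Step 3: at (0.5344, 2.1792), ∇F = (3.1648, 8.1824) → (0.5344, 2.1792) − 0.04·(3.1648, 8.1824) = (0.407808, 1.851904)
Step 4: at (0.407808, 1.851904), ∇F = (2.226176, 6.999808) → (0.407808, 1.851904) − 0.04·(2.226176, 6.999808) = (0.31876096, 1.57191168)

(0.31876096, 1.57191168)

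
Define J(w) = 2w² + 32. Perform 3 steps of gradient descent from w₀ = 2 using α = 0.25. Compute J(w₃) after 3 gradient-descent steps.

32

J′(w) = 4w
Step 1: J′(2) = 8; w₁ = 2 − 0.25·8 = 0
Step 2: J′(0) = 0; w₂ = 0 − 0.25·0 = 0
Step 3: J′(0) = 0; w₃ = 0 − 0.25·0 = 0
J(0) = 32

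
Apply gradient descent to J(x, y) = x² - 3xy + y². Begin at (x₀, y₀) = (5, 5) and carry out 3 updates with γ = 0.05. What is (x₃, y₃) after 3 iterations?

∇J = (2x - 3y, -3x + 2y)
(x₁, y₁) = (5, 5) − 0.05·(-5, -5) = (5.25, 5.25)
(x₂, y₂) = (5.25, 5.25) − 0.05·(-5.25, -5.25) = (5.5125, 5.5125)
(x₃, y₃) = (5.5125, 5.5125) − 0.05·(-5.5125, -5.5125) = (5.788125, 5.788125)

(5.788125, 5.788125)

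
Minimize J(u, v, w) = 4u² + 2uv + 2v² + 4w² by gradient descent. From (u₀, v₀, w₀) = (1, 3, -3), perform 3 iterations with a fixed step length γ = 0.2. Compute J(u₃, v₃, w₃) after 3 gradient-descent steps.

5.519872

∇J = (8u + 2v, 2u + 4v, 8w)
(u₁, v₁, w₁) = (1, 3, -3) − 0.2·(14, 14, -24) = (-1.8, 0.2, 1.8)
(u₂, v₂, w₂) = (-1.8, 0.2, 1.8) − 0.2·(-14, -2.8, 14.4) = (1, 0.76, -1.08)
(u₃, v₃, w₃) = (1, 0.76, -1.08) − 0.2·(9.52, 5.04, -8.64) = (-0.904, -0.248, 0.648)
J(-0.904, -0.248, 0.648) = 5.519872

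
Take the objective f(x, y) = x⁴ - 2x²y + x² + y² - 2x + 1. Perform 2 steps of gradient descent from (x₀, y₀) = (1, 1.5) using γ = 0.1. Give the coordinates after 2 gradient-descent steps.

∇f = (4x³ - 4xy + 2x - 2, -2x² + 2y)
Step 1: at (1, 1.5), ∇f = (-2, 1) → (1, 1.5) − 0.1·(-2, 1) = (1.2, 1.4)
Step 2: at (1.2, 1.4), ∇f = (0.592, -0.08) → (1.2, 1.4) − 0.1·(0.592, -0.08) = (1.1408, 1.408)

(1.1408, 1.408)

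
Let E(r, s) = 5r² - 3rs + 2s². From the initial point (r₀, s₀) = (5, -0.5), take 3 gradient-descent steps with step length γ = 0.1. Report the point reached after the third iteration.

(0.2025, 0.513)

∇E = (10r - 3s, -3r + 4s)
(r₁, s₁) = (5, -0.5) − 0.1·(51.5, -17) = (-0.15, 1.2)
(r₂, s₂) = (-0.15, 1.2) − 0.1·(-5.1, 5.25) = (0.36, 0.675)
(r₃, s₃) = (0.36, 0.675) − 0.1·(1.575, 1.62) = (0.2025, 0.513)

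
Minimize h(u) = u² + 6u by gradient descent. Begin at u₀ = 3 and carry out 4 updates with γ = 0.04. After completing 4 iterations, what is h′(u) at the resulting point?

h′(u) = 2u + 6
Step 1: h′(3) = 12; u₁ = 3 − 0.04·12 = 2.52
Step 2: h′(2.52) = 11.04; u₂ = 2.52 − 0.04·11.04 = 2.0784
Step 3: h′(2.0784) = 10.1568; u₃ = 2.0784 − 0.04·10.1568 = 1.672128
Step 4: h′(1.672128) = 9.344256; u₄ = 1.672128 − 0.04·9.344256 = 1.29835776
h′(u) at (1.29835776) = 8.59671552

8.59671552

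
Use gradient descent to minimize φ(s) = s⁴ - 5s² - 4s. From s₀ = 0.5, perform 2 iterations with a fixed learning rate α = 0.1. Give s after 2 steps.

2.11585

φ′(s) = 4s³ - 10s - 4
Step 1: φ′(0.5) = -8.5; s₁ = 0.5 − 0.1·(-8.5) = 1.35
Step 2: φ′(1.35) = -7.6585; s₂ = 1.35 − 0.1·(-7.6585) = 2.11585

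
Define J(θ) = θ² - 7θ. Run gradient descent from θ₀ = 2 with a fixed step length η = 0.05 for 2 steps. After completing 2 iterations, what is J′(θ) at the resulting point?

J′(θ) = 2θ - 7
Step 1: J′(2) = -3; θ₁ = 2 − 0.05·(-3) = 2.15
Step 2: J′(2.15) = -2.7; θ₂ = 2.15 − 0.05·(-2.7) = 2.285
J′(θ) at (2.285) = -2.43

-2.43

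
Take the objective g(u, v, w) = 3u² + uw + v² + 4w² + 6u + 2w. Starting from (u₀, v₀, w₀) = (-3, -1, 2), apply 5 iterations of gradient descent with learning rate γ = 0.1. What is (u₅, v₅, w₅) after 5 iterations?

∇g = (6u + w + 6, 2v, u + 8w + 2)
(u₁, v₁, w₁) = (-3, -1, 2) − 0.1·(-10, -2, 15) = (-2, -0.8, 0.5)
(u₂, v₂, w₂) = (-2, -0.8, 0.5) − 0.1·(-5.5, -1.6, 4) = (-1.45, -0.64, 0.1)
(u₃, v₃, w₃) = (-1.45, -0.64, 0.1) − 0.1·(-2.6, -1.28, 1.35) = (-1.19, -0.512, -0.035)
(u₄, v₄, w₄) = (-1.19, -0.512, -0.035) − 0.1·(-1.175, -1.024, 0.53) = (-1.0725, -0.4096, -0.088)
(u₅, v₅, w₅) = (-1.0725, -0.4096, -0.088) − 0.1·(-0.523, -0.8192, 0.2235) = (-1.0202, -0.32768, -0.11035)

(-1.0202, -0.32768, -0.11035)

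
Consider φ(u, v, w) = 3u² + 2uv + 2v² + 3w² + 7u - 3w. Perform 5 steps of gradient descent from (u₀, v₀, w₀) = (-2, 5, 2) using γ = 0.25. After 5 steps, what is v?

∇φ = (6u + 2v + 7, 2u + 4v, 6w - 3)
(u₁, v₁, w₁) = (-2, 5, 2) − 0.25·(5, 16, 9) = (-3.25, 1, -0.25)
(u₂, v₂, w₂) = (-3.25, 1, -0.25) − 0.25·(-10.5, -2.5, -4.5) = (-0.625, 1.625, 0.875)
(u₃, v₃, w₃) = (-0.625, 1.625, 0.875) − 0.25·(6.5, 5.25, 2.25) = (-2.25, 0.3125, 0.3125)
(u₄, v₄, w₄) = (-2.25, 0.3125, 0.3125) − 0.25·(-5.875, -3.25, -1.125) = (-0.78125, 1.125, 0.59375)
(u₅, v₅, w₅) = (-0.78125, 1.125, 0.59375) − 0.25·(4.5625, 2.9375, 0.5625) = (-1.921875, 0.390625, 0.453125)
v = 0.390625

0.390625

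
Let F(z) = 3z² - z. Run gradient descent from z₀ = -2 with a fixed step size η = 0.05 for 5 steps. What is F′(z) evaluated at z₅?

-2.18491

F′(z) = 6z - 1
z₁ = -2 − 0.05·(-13) = -1.35
z₂ = -1.35 − 0.05·(-9.1) = -0.895
z₃ = -0.895 − 0.05·(-6.37) = -0.5765
z₄ = -0.5765 − 0.05·(-4.459) = -0.35355
z₅ = -0.35355 − 0.05·(-3.1213) = -0.197485
F′(z) at (-0.197485) = -2.18491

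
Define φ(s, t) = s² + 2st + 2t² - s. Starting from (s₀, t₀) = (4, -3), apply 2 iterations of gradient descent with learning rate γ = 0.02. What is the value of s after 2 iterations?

∇φ = (2s + 2t - 1, 2s + 4t)
Step 1: at (4, -3), ∇φ = (1, -4) → (4, -3) − 0.02·(1, -4) = (3.98, -2.92)
Step 2: at (3.98, -2.92), ∇φ = (1.12, -3.72) → (3.98, -2.92) − 0.02·(1.12, -3.72) = (3.9576, -2.8456)
s = 3.9576

3.9576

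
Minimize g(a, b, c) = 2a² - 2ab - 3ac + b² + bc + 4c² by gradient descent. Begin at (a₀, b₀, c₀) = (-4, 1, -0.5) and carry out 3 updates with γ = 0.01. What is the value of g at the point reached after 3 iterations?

24.589126940039

∇g = (4a - 2b - 3c, -2a + 2b + c, -3a + b + 8c)
(a₁, b₁, c₁) = (-4, 1, -0.5) − 0.01·(-16.5, 9.5, 9) = (-3.835, 0.905, -0.59)
(a₂, b₂, c₂) = (-3.835, 0.905, -0.59) − 0.01·(-15.38, 8.89, 7.69) = (-3.6812, 0.8161, -0.6669)
(a₃, b₃, c₃) = (-3.6812, 0.8161, -0.6669) − 0.01·(-14.3563, 8.3277, 6.5245) = (-3.537637, 0.732823, -0.732145)
g(-3.537637, 0.732823, -0.732145) = 24.589126940039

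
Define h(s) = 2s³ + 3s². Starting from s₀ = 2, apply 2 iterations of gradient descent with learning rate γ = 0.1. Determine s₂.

h′(s) = 6s² + 6s
s₁ = 2 − 0.1·36 = -1.6
s₂ = -1.6 − 0.1·5.76 = -2.176

-2.176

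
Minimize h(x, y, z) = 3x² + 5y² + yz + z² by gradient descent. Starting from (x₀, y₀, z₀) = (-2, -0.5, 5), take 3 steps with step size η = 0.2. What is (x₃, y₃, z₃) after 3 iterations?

(0.016, -0.272, 1.2)

∇h = (6x, 10y + z, y + 2z)
Step 1: at (-2, -0.5, 5), ∇h = (-12, 0, 9.5) → (-2, -0.5, 5) − 0.2·(-12, 0, 9.5) = (0.4, -0.5, 3.1)
Step 2: at (0.4, -0.5, 3.1), ∇h = (2.4, -1.9, 5.7) → (0.4, -0.5, 3.1) − 0.2·(2.4, -1.9, 5.7) = (-0.08, -0.12, 1.96)
Step 3: at (-0.08, -0.12, 1.96), ∇h = (-0.48, 0.76, 3.8) → (-0.08, -0.12, 1.96) − 0.2·(-0.48, 0.76, 3.8) = (0.016, -0.272, 1.2)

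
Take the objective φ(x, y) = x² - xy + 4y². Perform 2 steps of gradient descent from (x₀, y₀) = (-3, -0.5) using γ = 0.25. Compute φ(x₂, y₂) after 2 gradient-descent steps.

∇φ = (2x - y, -x + 8y)
Step 1: at (-3, -0.5), ∇φ = (-5.5, -1) → (-3, -0.5) − 0.25·(-5.5, -1) = (-1.625, -0.25)
Step 2: at (-1.625, -0.25), ∇φ = (-3, -0.375) → (-1.625, -0.25) − 0.25·(-3, -0.375) = (-0.875, -0.15625)
φ(-0.875, -0.15625) = 0.7265625

0.7265625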